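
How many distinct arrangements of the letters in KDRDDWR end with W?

60

With the last slot taken by W, it remains to arrange the other 6 letters (KDRDDR).
Those 6 letters have D appearing 3 times and R appearing twice, giving (6)!/(3!·2!) = 60.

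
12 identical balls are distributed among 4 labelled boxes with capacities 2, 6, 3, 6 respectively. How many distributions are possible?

42

Without the upper bounds there are C(15,3) = 455 ways to split 12 among 4 boxes.
Subtract solutions that violate a single cap (substitute x_i' = x_i − (cap_i+1)): x_1 ≥ 3 gives C(12,3) = 220; x_2 ≥ 7 gives C(8,3) = 56; x_3 ≥ 4 gives C(11,3) = 165; x_4 ≥ 7 gives C(8,3) = 56. Together 497.
Add back pairs where two caps are both exceeded: 10 + 56 + 10 + 4 + 0 + 4 = 84.
By inclusion–exclusion the count is 455 − 497 + 84 = 42.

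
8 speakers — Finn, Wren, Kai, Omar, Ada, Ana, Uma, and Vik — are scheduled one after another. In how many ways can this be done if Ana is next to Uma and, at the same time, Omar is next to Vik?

2880

Treat {Ana,Uma} as one block (2 orders) and {Omar,Vik} as another (2 orders).
That leaves 6 units to arrange: 2 × 2 × 6! = 4 × 720 = 2880.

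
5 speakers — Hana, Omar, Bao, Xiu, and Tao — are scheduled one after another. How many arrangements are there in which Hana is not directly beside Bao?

72

Of the 5! = 120 arrangements, those with Hana and Bao adjacent number 2 × 4! = 48 (treat the pair as a block with 2 internal orders).
Complementary counting: 120 − 48 = 72.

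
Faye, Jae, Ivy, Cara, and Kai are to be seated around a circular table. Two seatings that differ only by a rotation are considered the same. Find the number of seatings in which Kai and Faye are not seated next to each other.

Without the restriction there are (4)! = 24 seatings.
Those with Kai next to Faye: fuse the pair into one unit and seat 4 units around a circle — 2·(3)! = 12.
Subtracting, 24 − 12 = 12.

12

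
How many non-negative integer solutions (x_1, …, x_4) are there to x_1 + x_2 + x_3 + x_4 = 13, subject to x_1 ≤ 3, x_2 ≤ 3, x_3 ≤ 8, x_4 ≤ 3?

Ignoring the caps, the number of non-negative solutions to x_1+…+x_4 = 13 is C(16,3) = 560.
Subtract solutions that violate a single cap (substitute x_i' = x_i − (cap_i+1)): x_1 ≥ 4 gives C(12,3) = 220; x_2 ≥ 4 gives C(12,3) = 220; x_3 ≥ 9 gives C(7,3) = 35; x_4 ≥ 4 gives C(12,3) = 220. Together 695.
Add back pairs where two caps are both exceeded: 56 + 1 + 56 + 1 + 56 + 1 = 171.
Subtract triples: 0 + 4 + 0 + 0 = 4.
By inclusion–exclusion the count is 560 − 695 + 171 − 4 = 32.

32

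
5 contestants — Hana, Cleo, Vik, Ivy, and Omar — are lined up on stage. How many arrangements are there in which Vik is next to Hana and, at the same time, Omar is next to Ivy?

24

Treat {Vik,Hana} as one block (2 orders) and {Omar,Ivy} as another (2 orders).
That leaves 3 units to arrange: 2 × 2 × 3! = 4 × 6 = 24.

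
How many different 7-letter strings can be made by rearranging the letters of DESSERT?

1260

DESSERT has 7 letters with E appearing twice and S appearing twice.
The number of distinct arrangements is 7!/(2!·2!) = 5040/4 = 1260.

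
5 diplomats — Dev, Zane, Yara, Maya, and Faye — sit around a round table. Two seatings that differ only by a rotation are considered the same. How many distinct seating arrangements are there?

Around a circle, 5 distinct people have 5!/5 = (4)! = 24 rotationally distinct seatings.

24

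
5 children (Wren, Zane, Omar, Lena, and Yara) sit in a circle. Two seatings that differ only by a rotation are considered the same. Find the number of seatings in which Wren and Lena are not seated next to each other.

12

All circular seatings of 5 people number (4)! = 24.
Those with Wren next to Lena: fuse the pair into one unit and seat 4 units around a circle — 2·(3)! = 12.
Subtracting, 24 − 12 = 12.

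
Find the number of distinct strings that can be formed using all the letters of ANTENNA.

Letter multiplicities in ANTENNA: A×2, E×1, N×3, T×1.
The number of distinct arrangements is 7!/(3!·2!) = 5040/12 = 420.

420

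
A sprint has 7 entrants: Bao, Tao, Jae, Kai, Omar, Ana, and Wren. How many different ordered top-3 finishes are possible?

210

This is an ordered selection of 3 from 7: P(7,3).
That gives 7 × 6 × 5 = 210.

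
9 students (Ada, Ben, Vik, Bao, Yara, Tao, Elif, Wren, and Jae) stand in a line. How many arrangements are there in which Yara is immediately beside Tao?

Treat {Yara, Tao} as a single unit. There are 8 units to order, and the pair itself can be ordered 2 ways.
So the count is 2·(8)! = 80640.

80640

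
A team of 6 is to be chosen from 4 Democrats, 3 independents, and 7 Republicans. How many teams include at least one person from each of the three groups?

2331

Unrestricted: C(14,6) = 3003 ways to pick any 6 of the 14.
Subtract selections that omit an entire group: no Democrats → C(10,6) = 210; no independents → C(11,6) = 462; no Republicans → C(7,6) = 7.
Add back selections omitting two groups (i.e. drawn from a single group): C(4,6) + C(3,6) + C(7,6) = 7.
By inclusion–exclusion: 3003 − 679 + 7 = 2331.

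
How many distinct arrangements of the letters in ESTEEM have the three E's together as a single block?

24

Treat the 3 copies of E as a single block. The multiset to arrange is then {EEE, M, S, T}, 4 items in all.
All 4 items are distinct, so there are (4)! = 24 arrangements.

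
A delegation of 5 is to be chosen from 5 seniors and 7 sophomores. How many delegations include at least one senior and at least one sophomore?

Unrestricted: C(12,5) = 792 ways to pick any 5 of the 12.
Selections missing a whole group: no seniors → C(7,5) = 21; no sophomores → C(5,5) = 1.
Both groups omitted at once is impossible, so 792 − 22 = 770.

770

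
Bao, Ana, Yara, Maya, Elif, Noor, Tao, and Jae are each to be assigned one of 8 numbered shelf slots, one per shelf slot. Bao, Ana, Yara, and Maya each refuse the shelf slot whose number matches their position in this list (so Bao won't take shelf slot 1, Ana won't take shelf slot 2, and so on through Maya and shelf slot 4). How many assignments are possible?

Let Aᵢ (for 1 ≤ i ≤ 4) be the placements that put person i in their forbidden shelf slot. Any j of these fix j positions, leaving (8−j)! ways to fill the rest, and there are C(4,j) ways to pick which j.
By inclusion–exclusion, the number of valid placements is Σ_{j=0}^{4} (−1)^j C(4,j)·(8−j)!.
Computing: 40320 − 20160 + 4320 − 480 + 24 = 24024.

24024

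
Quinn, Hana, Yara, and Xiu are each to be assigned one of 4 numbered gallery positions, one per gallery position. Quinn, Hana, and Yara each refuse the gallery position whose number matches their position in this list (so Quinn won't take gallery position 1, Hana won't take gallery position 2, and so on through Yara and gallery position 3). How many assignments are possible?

11

Let Aᵢ (for i ∈ {1, 2, 3}) be the placements that put person i in their forbidden gallery position. Any j of these fix j positions, leaving (4−j)! ways to fill the rest, and there are C(3,j) ways to pick which j.
By inclusion–exclusion, the number of valid placements is Σ_{j=0}^{3} (−1)^j C(3,j)·(4−j)!.
Computing: 24 − 18 + 6 − 1 = 11.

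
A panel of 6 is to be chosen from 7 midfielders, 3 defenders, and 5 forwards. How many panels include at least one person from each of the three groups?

With no constraint there are C(15,6) = 5005 possible selections.
Subtract selections that omit an entire group: no midfielders → C(8,6) = 28; no defenders → C(12,6) = 924; no forwards → C(10,6) = 210.
Add back selections omitting two groups (i.e. drawn from a single group): C(7,6) + C(3,6) + C(5,6) = 7.
By inclusion–exclusion: 5005 − 1162 + 7 = 3850.

3850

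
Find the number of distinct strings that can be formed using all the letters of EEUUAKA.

630

EEUUAKA has 7 letters with A appearing twice, E appearing twice, and U appearing twice.
The number of distinct arrangements is 7!/(2!·2!·2!) = 5040/8 = 630.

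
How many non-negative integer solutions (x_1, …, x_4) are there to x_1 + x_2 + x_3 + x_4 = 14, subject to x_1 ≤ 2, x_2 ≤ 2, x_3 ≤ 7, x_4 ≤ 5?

10

Ignoring the caps, the number of non-negative solutions to x_1+…+x_4 = 14 is C(17,3) = 680.
Subtract solutions that violate a single cap (substitute x_i' = x_i − (cap_i+1)): x_1 ≥ 3 gives C(14,3) = 364; x_2 ≥ 3 gives C(14,3) = 364; x_3 ≥ 8 gives C(9,3) = 84; x_4 ≥ 6 gives C(11,3) = 165. Together 977.
Add back pairs where two caps are both exceeded: 165 + 20 + 56 + 20 + 56 + 1 = 318.
Subtract triples: 1 + 10 + 0 + 0 = 11.
By inclusion–exclusion the count is 680 − 977 + 318 − 11 = 10.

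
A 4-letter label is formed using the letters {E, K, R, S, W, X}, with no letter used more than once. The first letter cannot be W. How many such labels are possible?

300

The first letter has 6−1 = 5 choices (anything except W).
The remaining 3 letters are filled from the other 5 symbols without repetition: 5 × 4 × 3 = 60.
Total: 5 × 60 = 300.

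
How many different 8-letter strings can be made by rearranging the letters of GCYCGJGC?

The 8 letters of GCYCGJGC have repeats: C appearing 3 times and G appearing 3 times.
Dividing 8! = 40320 by 3!·3! = 36 for the repeated letters gives 1120.

1120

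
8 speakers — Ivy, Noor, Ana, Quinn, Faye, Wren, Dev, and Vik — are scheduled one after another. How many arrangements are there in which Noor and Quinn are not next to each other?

30240

There are 8! = 40320 arrangements in all. If Noor and Quinn are adjacent, merging them into one block gives 2·(7)! = 10080 arrangements.
So 40320 − 10080 = 30240 arrangements keep them apart.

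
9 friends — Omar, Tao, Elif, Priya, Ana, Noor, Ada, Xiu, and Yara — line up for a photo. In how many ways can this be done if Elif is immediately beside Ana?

80640

Glue Elif and Ana into one block (2 internal orders), leaving 8 units to arrange in a row.
So the count is 2·(8)! = 80640.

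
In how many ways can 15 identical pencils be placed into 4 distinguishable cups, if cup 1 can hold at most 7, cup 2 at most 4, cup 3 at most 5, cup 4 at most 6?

105

By stars and bars, unrestricted non-negative solutions to x_1+…+x_4 = 15 number C(15+3,3) = 816.
Subtract solutions that violate a single cap (substitute x_i' = x_i − (cap_i+1)): x_1 ≥ 8 gives C(10,3) = 120; x_2 ≥ 5 gives C(13,3) = 286; x_3 ≥ 6 gives C(12,3) = 220; x_4 ≥ 7 gives C(11,3) = 165. Together 791.
Add back pairs where two caps are both exceeded: 10 + 4 + 1 + 35 + 20 + 10 = 80.
By inclusion–exclusion the count is 816 − 791 + 80 = 105.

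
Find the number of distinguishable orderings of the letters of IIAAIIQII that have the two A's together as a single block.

Treat the 2 copies of A as a single block. The multiset to arrange is then {AA, I, I, I, I, I, I, Q}, 8 items in all.
That gives (8)!/(6!) = 56 arrangements.

56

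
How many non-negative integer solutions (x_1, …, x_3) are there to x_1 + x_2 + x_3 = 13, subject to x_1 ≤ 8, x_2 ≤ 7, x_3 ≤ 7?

48

By stars and bars, unrestricted non-negative solutions to x_1+…+x_3 = 13 number C(13+2,2) = 105.
Subtract solutions that violate a single cap (substitute x_i' = x_i − (cap_i+1)): x_1 ≥ 9 gives C(6,2) = 15; x_2 ≥ 8 gives C(7,2) = 21; x_3 ≥ 8 gives C(7,2) = 21. Together 57.
No two caps can be exceeded simultaneously, so the pair terms are all 0.
By inclusion–exclusion the count is 105 − 57 + 0 = 48.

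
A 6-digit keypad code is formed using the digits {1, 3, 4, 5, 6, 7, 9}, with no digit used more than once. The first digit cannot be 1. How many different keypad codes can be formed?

The first digit has 7−1 = 6 choices (anything except 1).
The remaining 5 digits are filled from the other 6 symbols without repetition: 6 × 5 × 4 × 3 × 2 = 720.
Total: 6 × 720 = 4320.

4320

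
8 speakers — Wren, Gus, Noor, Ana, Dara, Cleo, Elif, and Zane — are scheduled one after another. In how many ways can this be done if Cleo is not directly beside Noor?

30240

Of the 8! = 40320 arrangements, those with Cleo and Noor adjacent number 2 × 7! = 10080 (treat the pair as a block with 2 internal orders).
So 40320 − 10080 = 30240 arrangements keep them apart.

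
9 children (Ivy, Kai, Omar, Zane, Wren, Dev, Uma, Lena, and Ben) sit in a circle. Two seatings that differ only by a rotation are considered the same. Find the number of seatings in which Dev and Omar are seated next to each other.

Glue Dev and Omar into a block (2 internal orders). Seating 8 units around a circle gives (7)! arrangements.
So 2 × (7)! = 2 × 5040 = 10080.

10080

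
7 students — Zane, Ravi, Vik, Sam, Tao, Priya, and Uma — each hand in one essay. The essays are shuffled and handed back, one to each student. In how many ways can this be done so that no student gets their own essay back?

Count assignments avoiding every fixed point. For any j of the 7 students fixed to their own essay, the other 7−j can be arranged in (7−j)! ways.
By inclusion–exclusion this is Σ_{j=0}^{7} (−1)^j C(7,j)·(7−j)!.
Computing: 5040 − 5040 + 2520 − 840 + 210 − 42 + 7 − 1 = 1854.

1854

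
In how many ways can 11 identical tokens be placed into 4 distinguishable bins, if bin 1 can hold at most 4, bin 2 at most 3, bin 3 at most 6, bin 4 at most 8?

126

Ignoring the caps, the number of non-negative solutions to x_1+…+x_4 = 11 is C(14,3) = 364.
Subtract solutions that violate a single cap (substitute x_i' = x_i − (cap_i+1)): x_1 ≥ 5 gives C(9,3) = 84; x_2 ≥ 4 gives C(10,3) = 120; x_3 ≥ 7 gives C(7,3) = 35; x_4 ≥ 9 gives C(5,3) = 10. Together 249.
Add back pairs where two caps are both exceeded: 10 + 0 + 0 + 1 + 0 + 0 = 11.
By inclusion–exclusion the count is 364 − 249 + 11 = 126.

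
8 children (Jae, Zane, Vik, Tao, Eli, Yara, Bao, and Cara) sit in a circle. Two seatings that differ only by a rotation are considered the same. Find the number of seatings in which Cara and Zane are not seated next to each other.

Without the restriction there are (7)! = 5040 seatings.
Those with Cara next to Zane: fuse the pair into one unit and seat 7 units around a circle — 2·(6)! = 1440.
Subtracting, 5040 − 1440 = 3600.

3600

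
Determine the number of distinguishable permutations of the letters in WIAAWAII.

560

Letter multiplicities in WIAAWAII: A×3, I×3, W×2.
Dividing 8! = 40320 by 3!·3!·2! = 72 for the repeated letters gives 560.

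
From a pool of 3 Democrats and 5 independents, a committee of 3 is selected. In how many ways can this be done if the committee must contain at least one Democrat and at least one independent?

45

With no constraint there are C(8,3) = 56 possible selections.
Subtract selections that omit an entire group: no Democrats → C(5,3) = 10; no independents → C(3,3) = 1.
Both groups omitted at once is impossible, so 56 − 11 = 45.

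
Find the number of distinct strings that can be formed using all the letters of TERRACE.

1260

TERRACE has 7 letters with E appearing twice and R appearing twice.
Dividing 7! = 5040 by 2!·2! = 4 for the repeated letters gives 1260.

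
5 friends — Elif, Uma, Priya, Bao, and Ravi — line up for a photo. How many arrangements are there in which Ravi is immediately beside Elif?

Treat {Ravi, Elif} as a single unit. There are 4 units to order, and the pair itself can be ordered 2 ways.
That gives 2 × 4! = 2 × 24 = 48.

48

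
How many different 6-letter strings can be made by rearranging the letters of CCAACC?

Letter multiplicities in CCAACC: A×2, C×4.
Dividing 6! = 720 by 4!·2! = 48 for the repeated letters gives 15.

15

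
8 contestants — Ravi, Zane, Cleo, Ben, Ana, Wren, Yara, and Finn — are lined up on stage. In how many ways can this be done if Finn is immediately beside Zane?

10080

Treat {Finn, Zane} as a single unit. There are 7 units to order, and the pair itself can be ordered 2 ways.
That gives 2 × 7! = 2 × 5040 = 10080.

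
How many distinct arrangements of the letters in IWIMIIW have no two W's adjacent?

75

Total arrangements of IWIMIIW: 7!/(4!·2!) = 105.
If the two W's are adjacent, glue them into one block, leaving 6 items to arrange: (6)!/(4!) = 30 ways.
Hence 105 − 30 = 75.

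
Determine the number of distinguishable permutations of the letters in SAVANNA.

420

Letter multiplicities in SAVANNA: A×3, N×2, S×1, V×1.
The number of distinct arrangements is 7!/(3!·2!) = 5040/12 = 420.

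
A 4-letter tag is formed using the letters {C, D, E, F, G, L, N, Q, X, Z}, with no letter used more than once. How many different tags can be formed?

5040

Choose and order 4 of the 10 symbols: the first letter has 10 options, the next 9, then 8, 7.
That product is 10 × 9 × 8 × 7 = 5040.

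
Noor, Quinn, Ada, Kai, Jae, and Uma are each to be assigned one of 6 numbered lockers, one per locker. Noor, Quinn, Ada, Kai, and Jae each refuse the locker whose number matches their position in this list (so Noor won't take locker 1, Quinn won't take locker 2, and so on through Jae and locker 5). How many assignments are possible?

Let Aᵢ (for 1 ≤ i ≤ 5) be the placements that put person i in their forbidden locker. Any j of these fix j positions, leaving (6−j)! ways to fill the rest, and there are C(5,j) ways to pick which j.
By inclusion–exclusion, the number of valid placements is Σ_{j=0}^{5} (−1)^j C(5,j)·(6−j)!.
Computing: 720 − 600 + 240 − 60 + 10 − 1 = 309.

309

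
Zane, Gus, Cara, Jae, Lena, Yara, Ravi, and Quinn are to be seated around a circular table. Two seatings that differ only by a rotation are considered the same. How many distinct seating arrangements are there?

Around a circle, 8 distinct people have 8!/8 = (7)! = 5040 rotationally distinct seatings.

5040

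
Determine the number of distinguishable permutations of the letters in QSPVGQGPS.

22680

The 9 letters of QSPVGQGPS have repeats: G appearing twice, P appearing twice, Q appearing twice, and S appearing twice.
The number of distinct arrangements is 9!/(2!·2!·2!·2!) = 362880/16 = 22680.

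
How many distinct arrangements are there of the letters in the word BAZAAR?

BAZAAR has 6 letters with A appearing 3 times.
So there are 6! / (3!) = 120 distinguishable arrangements.

120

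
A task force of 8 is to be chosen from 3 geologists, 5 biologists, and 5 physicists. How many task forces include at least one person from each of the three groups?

1240

With no constraint there are C(13,8) = 1287 possible selections.
Subtract selections that omit an entire group: no geologists → C(10,8) = 45; no biologists → C(8,8) = 1; no physicists → C(8,8) = 1.
Add back selections omitting two groups (i.e. drawn from a single group): C(3,8) + C(5,8) + C(5,8) = 0.
By inclusion–exclusion: 1287 − 47 + 0 = 1240.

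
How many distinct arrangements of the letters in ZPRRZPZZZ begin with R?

Fix R in the first position and arrange the remaining 8 letters.
Those 8 letters have P appearing twice and Z appearing 5 times, giving (8)!/(5!·2!) = 168.

168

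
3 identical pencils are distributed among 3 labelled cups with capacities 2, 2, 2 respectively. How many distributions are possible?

Ignoring the caps, the number of non-negative solutions to x_1+…+x_3 = 3 is C(5,2) = 10.
Subtract solutions that violate a single cap (substitute x_i' = x_i − (cap_i+1)): x_1 ≥ 3 gives C(2,2) = 1; x_2 ≥ 3 gives C(2,2) = 1; x_3 ≥ 3 gives C(2,2) = 1. Together 3.
No two caps can be exceeded simultaneously, so the pair terms are all 0.
By inclusion–exclusion the count is 10 − 3 + 0 = 7.

7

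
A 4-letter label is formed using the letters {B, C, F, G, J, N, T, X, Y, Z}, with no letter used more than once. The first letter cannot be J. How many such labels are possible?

The first letter has 10−1 = 9 choices (anything except J).
The remaining 3 letters are filled from the other 9 symbols without repetition: 9 × 8 × 7 = 504.
Total: 9 × 504 = 4536.

4536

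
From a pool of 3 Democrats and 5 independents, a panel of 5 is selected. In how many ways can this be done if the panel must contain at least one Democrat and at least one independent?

Unrestricted: C(8,5) = 56 ways to pick any 5 of the 8.
Subtract selections that omit an entire group: no Democrats → C(5,5) = 1; no independents → C(3,5) = 0.
Both groups omitted at once is impossible, so 56 − 1 = 55.

55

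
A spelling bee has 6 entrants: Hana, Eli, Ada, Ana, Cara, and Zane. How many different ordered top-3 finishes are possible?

120

This is an ordered selection of 3 from 6: P(6,3).
That gives 6 × 5 × 4 = 120.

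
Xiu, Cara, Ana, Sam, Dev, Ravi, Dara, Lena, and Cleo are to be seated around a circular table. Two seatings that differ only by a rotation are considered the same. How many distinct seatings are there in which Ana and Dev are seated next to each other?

Glue Ana and Dev into a block (2 internal orders). Seating 8 units around a circle gives (7)! arrangements.
So 2 × (7)! = 2 × 5040 = 10080.

10080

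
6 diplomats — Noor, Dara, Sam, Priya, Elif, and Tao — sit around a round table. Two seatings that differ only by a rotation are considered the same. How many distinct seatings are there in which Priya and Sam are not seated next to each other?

72

All circular seatings of 6 people number (5)! = 120.
Seatings with Priya beside Sam: treat them as a block with 2 internal orders, giving 2 × (4)! = 48.
Subtracting, 120 − 48 = 72.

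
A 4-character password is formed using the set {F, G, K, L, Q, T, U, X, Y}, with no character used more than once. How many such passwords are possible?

With no repetition, fill the 4 characters in order: 9 choices, then 8, down to 6.
That product is 9 × 8 × 7 × 6 = 3024.

3024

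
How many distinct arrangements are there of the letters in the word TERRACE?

1260

The 7 letters of TERRACE have repeats: E appearing twice and R appearing twice.
The number of distinct arrangements is 7!/(2!·2!) = 5040/4 = 1260.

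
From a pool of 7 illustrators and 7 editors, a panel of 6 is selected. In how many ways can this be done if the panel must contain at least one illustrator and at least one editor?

Total 6-person selections from all 14: C(14,6) = 3003.
Subtract selections that omit an entire group: no illustrators → C(7,6) = 7; no editors → C(7,6) = 7.
Both groups omitted at once is impossible, so 3003 − 14 = 2989.

2989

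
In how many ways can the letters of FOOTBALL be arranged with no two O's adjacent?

7560

There are 8!/(2!·2!) = 10080 arrangements of FOOTBALL in total.
Arrangements with the O's together: treat OO as one letter, giving (7)!/(2!) = 2520.
Hence 10080 − 2520 = 7560.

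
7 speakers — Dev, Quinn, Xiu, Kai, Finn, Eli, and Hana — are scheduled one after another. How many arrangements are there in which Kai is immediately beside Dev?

Treat {Kai, Dev} as a single unit. There are 6 units to order, and the pair itself can be ordered 2 ways.
So the count is 2·(6)! = 1440.

1440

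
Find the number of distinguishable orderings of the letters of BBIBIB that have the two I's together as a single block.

Treat the 2 copies of I as a single block. The multiset to arrange is then {II, B, B, B, B}, 5 items in all.
That gives (5)!/(4!) = 5 arrangements.

5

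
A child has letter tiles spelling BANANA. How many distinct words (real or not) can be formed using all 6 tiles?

BANANA has 6 letters with A appearing 3 times and N appearing twice.
The number of distinct arrangements is 6!/(3!·2!) = 720/12 = 60.

60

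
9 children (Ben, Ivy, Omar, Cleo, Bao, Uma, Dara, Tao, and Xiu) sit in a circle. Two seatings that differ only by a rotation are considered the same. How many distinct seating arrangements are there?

40320

Seat Ben anywhere (absorbing the rotational symmetry), then permute the other 8: (8)! = 40320.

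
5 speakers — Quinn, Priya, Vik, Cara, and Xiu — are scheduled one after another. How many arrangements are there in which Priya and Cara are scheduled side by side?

48

Glue Priya and Cara into one block (2 internal orders), leaving 4 units to arrange in a row.
So the count is 2·(4)! = 48.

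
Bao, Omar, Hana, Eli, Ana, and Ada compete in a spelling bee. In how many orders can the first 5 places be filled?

There are 6 choices for 1st place, 5 for 2nd, and so on down to 2 for position 5.
That gives 6 × 5 × 4 × 3 × 2 = 720.

720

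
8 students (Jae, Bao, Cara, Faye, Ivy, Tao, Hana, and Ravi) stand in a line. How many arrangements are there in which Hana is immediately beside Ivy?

10080

Glue Hana and Ivy into one block (2 internal orders), leaving 7 units to arrange in a row.
That gives 2 × 7! = 2 × 5040 = 10080.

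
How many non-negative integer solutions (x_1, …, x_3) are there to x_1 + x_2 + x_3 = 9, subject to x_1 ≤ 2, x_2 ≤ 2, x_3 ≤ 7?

By stars and bars, unrestricted non-negative solutions to x_1+…+x_3 = 9 number C(9+2,2) = 55.
Subtract solutions that violate a single cap (substitute x_i' = x_i − (cap_i+1)): x_1 ≥ 3 gives C(8,2) = 28; x_2 ≥ 3 gives C(8,2) = 28; x_3 ≥ 8 gives C(3,2) = 3. Together 59.
Add back pairs where two caps are both exceeded: 10 + 0 + 0 = 10.
By inclusion–exclusion the count is 55 − 59 + 10 = 6.

6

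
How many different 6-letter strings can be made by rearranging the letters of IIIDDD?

20

Letter multiplicities in IIIDDD: D×3, I×3.
The number of distinct arrangements is 6!/(3!·3!) = 720/36 = 20.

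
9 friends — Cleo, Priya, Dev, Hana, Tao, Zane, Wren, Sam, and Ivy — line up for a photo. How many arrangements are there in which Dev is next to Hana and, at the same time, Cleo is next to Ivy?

20160

Treat {Dev,Hana} as one block (2 orders) and {Cleo,Ivy} as another (2 orders).
That leaves 7 units to arrange: 2 × 2 × 7! = 4 × 5040 = 20160.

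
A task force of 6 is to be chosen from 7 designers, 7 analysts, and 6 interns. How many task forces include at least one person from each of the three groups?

32340

Unrestricted: C(20,6) = 38760 ways to pick any 6 of the 20.
Selections missing a whole group: no designers → C(13,6) = 1716; no analysts → C(13,6) = 1716; no interns → C(14,6) = 3003.
Add back selections omitting two groups (i.e. drawn from a single group): C(7,6) + C(7,6) + C(6,6) = 15.
By inclusion–exclusion: 38760 − 6435 + 15 = 32340.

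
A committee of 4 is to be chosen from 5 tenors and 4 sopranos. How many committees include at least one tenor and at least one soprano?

120

Unrestricted: C(9,4) = 126 ways to pick any 4 of the 9.
Selections missing a whole group: no tenors → C(4,4) = 1; no sopranos → C(5,4) = 5.
Both groups omitted at once is impossible, so 126 − 6 = 120.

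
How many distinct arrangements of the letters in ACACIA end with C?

With the last slot taken by C, it remains to arrange the other 5 letters (AACIA).
Those 5 letters have A appearing 3 times, giving (5)!/(3!) = 20.

20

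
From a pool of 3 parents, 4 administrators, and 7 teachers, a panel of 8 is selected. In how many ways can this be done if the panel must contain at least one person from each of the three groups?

Unrestricted: C(14,8) = 3003 ways to pick any 8 of the 14.
Subtract selections that omit an entire group: no parents → C(11,8) = 165; no administrators → C(10,8) = 45; no teachers → C(7,8) = 0.
Add back selections omitting two groups (i.e. drawn from a single group): C(3,8) + C(4,8) + C(7,8) = 0.
By inclusion–exclusion: 3003 − 210 + 0 = 2793.

2793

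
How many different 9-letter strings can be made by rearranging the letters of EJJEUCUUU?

3780

Letter multiplicities in EJJEUCUUU: C×1, E×2, J×2, U×4.
The number of distinct arrangements is 9!/(4!·2!·2!) = 362880/96 = 3780.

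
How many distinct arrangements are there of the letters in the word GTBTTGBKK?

7560

Letter multiplicities in GTBTTGBKK: B×2, G×2, K×2, T×3.
The number of distinct arrangements is 9!/(3!·2!·2!·2!) = 362880/48 = 7560.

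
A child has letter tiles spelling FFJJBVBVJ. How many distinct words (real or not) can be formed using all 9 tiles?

7560

FFJJBVBVJ has 9 letters with B appearing twice, F appearing twice, J appearing 3 times, and V appearing twice.
The number of distinct arrangements is 9!/(3!·2!·2!·2!) = 362880/48 = 7560.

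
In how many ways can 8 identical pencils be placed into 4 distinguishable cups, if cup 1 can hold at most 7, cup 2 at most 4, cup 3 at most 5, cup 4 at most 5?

By stars and bars, unrestricted non-negative solutions to x_1+…+x_4 = 8 number C(8+3,3) = 165.
Subtract solutions that violate a single cap (substitute x_i' = x_i − (cap_i+1)): x_1 ≥ 8 gives C(3,3) = 1; x_2 ≥ 5 gives C(6,3) = 20; x_3 ≥ 6 gives C(5,3) = 10; x_4 ≥ 6 gives C(5,3) = 10. Together 41.
No two caps can be exceeded simultaneously, so the pair terms are all 0.
By inclusion–exclusion the count is 165 − 41 + 0 = 124.

124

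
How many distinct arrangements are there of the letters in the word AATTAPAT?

280

Letter multiplicities in AATTAPAT: A×4, P×1, T×3.
The number of distinct arrangements is 8!/(4!·3!) = 40320/144 = 280.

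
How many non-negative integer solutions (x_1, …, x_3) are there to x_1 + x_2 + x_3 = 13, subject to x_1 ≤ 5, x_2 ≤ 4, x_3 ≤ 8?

By stars and bars, unrestricted non-negative solutions to x_1+…+x_3 = 13 number C(13+2,2) = 105.
Subtract solutions that violate a single cap (substitute x_i' = x_i − (cap_i+1)): x_1 ≥ 6 gives C(9,2) = 36; x_2 ≥ 5 gives C(10,2) = 45; x_3 ≥ 9 gives C(6,2) = 15. Together 96.
Add back pairs where two caps are both exceeded: 6 + 0 + 0 = 6.
By inclusion–exclusion the count is 105 − 96 + 6 = 15.

15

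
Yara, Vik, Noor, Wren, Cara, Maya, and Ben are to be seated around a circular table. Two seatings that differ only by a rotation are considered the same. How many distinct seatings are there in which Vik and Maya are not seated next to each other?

All circular seatings of 7 people number (6)! = 720.
Seatings with Vik beside Maya: treat them as a block with 2 internal orders, giving 2 × (5)! = 240.
Subtracting, 720 − 240 = 480.

480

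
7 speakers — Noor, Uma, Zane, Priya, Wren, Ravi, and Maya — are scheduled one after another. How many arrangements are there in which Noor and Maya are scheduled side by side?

Place the 5 others and the Noor-Maya pair as 6 objects in a line; the pair has 2 internal arrangements.
That gives 2 × 6! = 2 × 720 = 1440.

1440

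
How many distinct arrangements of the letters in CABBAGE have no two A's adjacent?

900

There are 7!/(2!·2!) = 1260 arrangements of CABBAGE in total.
Arrangements with the A's together: treat AA as one letter, giving (6)!/(2!) = 360.
Hence 1260 − 360 = 900.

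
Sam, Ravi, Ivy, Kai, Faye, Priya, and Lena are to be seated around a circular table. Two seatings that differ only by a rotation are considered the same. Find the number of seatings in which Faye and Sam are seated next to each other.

Treat {Faye, Sam} as one unit (2 internal orders) and seat the resulting 6 units around the table: (5)! circular arrangements.
So 2 × (5)! = 2 × 120 = 240.

240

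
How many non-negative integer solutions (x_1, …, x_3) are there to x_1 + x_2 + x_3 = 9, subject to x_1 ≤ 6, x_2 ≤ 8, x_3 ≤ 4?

33

Ignoring the caps, the number of non-negative solutions to x_1+…+x_3 = 9 is C(11,2) = 55.
Subtract solutions that violate a single cap (substitute x_i' = x_i − (cap_i+1)): x_1 ≥ 7 gives C(4,2) = 6; x_2 ≥ 9 gives C(2,2) = 1; x_3 ≥ 5 gives C(6,2) = 15. Together 22.
No two caps can be exceeded simultaneously, so the pair terms are all 0.
By inclusion–exclusion the count is 55 − 22 + 0 = 33.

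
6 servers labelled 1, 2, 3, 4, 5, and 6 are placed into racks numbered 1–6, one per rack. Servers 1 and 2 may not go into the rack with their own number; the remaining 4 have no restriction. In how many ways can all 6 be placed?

504

Let Aᵢ (for i ∈ {1, 2}) be the placements that put server i in its forbidden rack. Any j of these fix j positions, leaving (6−j)! ways to fill the rest, and there are C(2,j) ways to pick which j.
By inclusion–exclusion, the number of valid placements is Σ_{j=0}^{2} (−1)^j C(2,j)·(6−j)!.
Computing: 720 − 240 + 24 = 504.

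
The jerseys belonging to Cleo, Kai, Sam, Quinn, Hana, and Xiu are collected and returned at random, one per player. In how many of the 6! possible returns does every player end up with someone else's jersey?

265

This is the derangement count D_6: permutations of 6 items with no fixed point.
By inclusion–exclusion this is Σ_{j=0}^{6} (−1)^j C(6,j)·(6−j)!.
Computing: 720 − 720 + 360 − 120 + 30 − 6 + 1 = 265.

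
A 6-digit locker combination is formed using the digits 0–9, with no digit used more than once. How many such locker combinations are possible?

151200

With no repetition, fill the 6 digits in order: 10 choices, then 9, down to 5.
That product is 10 × 9 × 8 × 7 × 6 × 5 = 151200.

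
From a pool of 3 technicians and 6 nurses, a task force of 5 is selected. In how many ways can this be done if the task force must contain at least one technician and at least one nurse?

Unrestricted: C(9,5) = 126 ways to pick any 5 of the 9.
Subtract selections that omit an entire group: no technicians → C(6,5) = 6; no nurses → C(3,5) = 0.
Both groups omitted at once is impossible, so 126 − 6 = 120.

120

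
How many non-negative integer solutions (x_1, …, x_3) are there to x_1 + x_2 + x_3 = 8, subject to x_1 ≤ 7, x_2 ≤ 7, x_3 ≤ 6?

By stars and bars, unrestricted non-negative solutions to x_1+…+x_3 = 8 number C(8+2,2) = 45.
Subtract solutions that violate a single cap (substitute x_i' = x_i − (cap_i+1)): x_1 ≥ 8 gives C(2,2) = 1; x_2 ≥ 8 gives C(2,2) = 1; x_3 ≥ 7 gives C(3,2) = 3. Together 5.
No two caps can be exceeded simultaneously, so the pair terms are all 0.
By inclusion–exclusion the count is 45 − 5 + 0 = 40.

40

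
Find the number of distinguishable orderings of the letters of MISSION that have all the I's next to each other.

Treat the 2 copies of I as a single block. The multiset to arrange is then {II, M, N, O, S, S}, 6 items in all.
That gives (6)!/(2!) = 360 arrangements.

360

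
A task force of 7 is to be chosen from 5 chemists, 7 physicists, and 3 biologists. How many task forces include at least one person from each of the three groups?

With no constraint there are C(15,7) = 6435 possible selections.
Selections missing a whole group: no chemists → C(10,7) = 120; no physicists → C(8,7) = 8; no biologists → C(12,7) = 792.
Add back selections omitting two groups (i.e. drawn from a single group): C(5,7) + C(7,7) + C(3,7) = 1.
By inclusion–exclusion: 6435 − 920 + 1 = 5516.

5516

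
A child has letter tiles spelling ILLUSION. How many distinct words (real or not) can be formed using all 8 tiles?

The 8 letters of ILLUSION have repeats: I appearing twice and L appearing twice.
Dividing 8! = 40320 by 2!·2! = 4 for the repeated letters gives 10080.

10080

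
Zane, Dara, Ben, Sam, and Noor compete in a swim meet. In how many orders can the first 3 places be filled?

There are 5 choices for 1st place, 4 for 2nd, and 3 for 3rd.
That gives 5 × 4 × 3 = 60.

60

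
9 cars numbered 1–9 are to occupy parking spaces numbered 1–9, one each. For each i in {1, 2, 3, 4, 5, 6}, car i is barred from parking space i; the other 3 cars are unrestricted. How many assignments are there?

183822

Let Aᵢ (for 1 ≤ i ≤ 6) be the placements that put car i in its forbidden parking space. Any j of these fix j positions, leaving (9−j)! ways to fill the rest, and there are C(6,j) ways to pick which j.
By inclusion–exclusion, the number of valid placements is Σ_{j=0}^{6} (−1)^j C(6,j)·(9−j)!.
Computing: 362880 − 241920 + 75600 − 14400 + 1800 − 144 + 6 = 183822.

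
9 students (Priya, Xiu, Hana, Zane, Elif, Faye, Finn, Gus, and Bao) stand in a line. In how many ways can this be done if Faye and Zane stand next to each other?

80640

Glue Faye and Zane into one block (2 internal orders), leaving 8 units to arrange in a row.
That gives 2 × 8! = 2 × 40320 = 80640.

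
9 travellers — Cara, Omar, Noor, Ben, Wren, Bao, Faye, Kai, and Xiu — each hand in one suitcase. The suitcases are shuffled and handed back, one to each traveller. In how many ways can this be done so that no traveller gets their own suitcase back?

Count assignments avoiding every fixed point. For any j of the 9 travellers fixed to their own suitcase, the other 9−j can be arranged in (9−j)! ways.
By inclusion–exclusion this is Σ_{j=0}^{9} (−1)^j C(9,j)·(9−j)!.
Computing: 362880 − 362880 + 181440 − 60480 + 15120 − 3024 + 504 − 72 + 9 − 1 = 133496.

133496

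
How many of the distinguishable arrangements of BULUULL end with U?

Fix U in the last position and arrange the remaining 6 letters.
Those 6 letters have L appearing 3 times and U appearing twice, giving (6)!/(3!·2!) = 60.

60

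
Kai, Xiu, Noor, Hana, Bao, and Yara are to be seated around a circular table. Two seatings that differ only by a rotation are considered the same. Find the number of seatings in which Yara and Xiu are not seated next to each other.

All circular seatings of 6 people number (5)! = 120.
Seatings with Yara beside Xiu: treat them as a block with 2 internal orders, giving 2 × (4)! = 48.
Subtracting, 120 − 48 = 72.

72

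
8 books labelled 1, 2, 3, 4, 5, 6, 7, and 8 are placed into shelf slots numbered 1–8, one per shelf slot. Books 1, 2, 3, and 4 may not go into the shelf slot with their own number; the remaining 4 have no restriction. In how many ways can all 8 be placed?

Let Aᵢ (for 1 ≤ i ≤ 4) be the placements that put book i in its forbidden shelf slot. Any j of these fix j positions, leaving (8−j)! ways to fill the rest, and there are C(4,j) ways to pick which j.
By inclusion–exclusion, the number of valid placements is Σ_{j=0}^{4} (−1)^j C(4,j)·(8−j)!.
Computing: 40320 − 20160 + 4320 − 480 + 24 = 24024.

24024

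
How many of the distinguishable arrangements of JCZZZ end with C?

Fix C in the last position and arrange the remaining 4 letters.
Those 4 letters have Z appearing 3 times, giving (4)!/(3!) = 4.

4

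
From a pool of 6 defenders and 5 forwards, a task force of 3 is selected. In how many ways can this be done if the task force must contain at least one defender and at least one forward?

135

Unrestricted: C(11,3) = 165 ways to pick any 3 of the 11.
Subtract selections that omit an entire group: no defenders → C(5,3) = 10; no forwards → C(6,3) = 20.
Both groups omitted at once is impossible, so 165 − 30 = 135.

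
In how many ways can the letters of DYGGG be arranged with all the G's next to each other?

6

Treat the 3 copies of G as a single block. The multiset to arrange is then {GGG, D, Y}, 3 items in all.
All 3 items are distinct, so there are (3)! = 6 arrangements.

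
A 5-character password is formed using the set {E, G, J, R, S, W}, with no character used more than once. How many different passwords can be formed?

720

With no repetition, fill the 5 characters in order: 6 choices, then 5, down to 2.
That product is 6 × 5 × 4 × 3 × 2 = 720.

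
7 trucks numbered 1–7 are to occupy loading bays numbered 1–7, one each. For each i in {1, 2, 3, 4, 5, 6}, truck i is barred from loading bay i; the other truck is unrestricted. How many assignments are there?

2119

Let Aᵢ (for 1 ≤ i ≤ 6) be the placements that put truck i in its forbidden loading bay. Any j of these fix j positions, leaving (7−j)! ways to fill the rest, and there are C(6,j) ways to pick which j.
By inclusion–exclusion, the number of valid placements is Σ_{j=0}^{6} (−1)^j C(6,j)·(7−j)!.
Computing: 5040 − 4320 + 1800 − 480 + 90 − 12 + 1 = 2119.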